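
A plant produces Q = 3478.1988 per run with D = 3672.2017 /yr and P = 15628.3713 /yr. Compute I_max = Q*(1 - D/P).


D/P = 0.2350
1 - D/P = 0.7650
I_max = 3478.1988 * 0.7650 = 2660.9257

2660.9257 units


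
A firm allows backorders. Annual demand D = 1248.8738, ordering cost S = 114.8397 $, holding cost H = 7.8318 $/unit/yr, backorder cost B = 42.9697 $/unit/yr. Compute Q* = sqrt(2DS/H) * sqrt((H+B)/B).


sqrt(2DS/H) = 191.3769
sqrt((H+B)/B) = 1.0873
Q* = 191.3769 * 1.0873 = 208.0878

208.0878 units


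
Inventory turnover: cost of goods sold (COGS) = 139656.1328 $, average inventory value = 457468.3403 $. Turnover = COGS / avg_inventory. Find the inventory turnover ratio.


Turnover = 139656.1328 / 457468.3403 = 0.3053

0.3053


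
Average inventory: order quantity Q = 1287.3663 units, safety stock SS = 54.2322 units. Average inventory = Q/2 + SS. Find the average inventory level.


Q/2 = 643.6831
Avg = 643.6831 + 54.2322 = 697.9153

697.9153 units


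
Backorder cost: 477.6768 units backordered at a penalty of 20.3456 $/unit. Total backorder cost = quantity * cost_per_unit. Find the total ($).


Total = 477.6768 * 20.3456 = 9718.6211

9718.6211 $


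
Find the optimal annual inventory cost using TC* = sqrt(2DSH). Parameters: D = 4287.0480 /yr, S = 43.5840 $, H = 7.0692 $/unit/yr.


2*D*S*H = 2641713.3837
TC* = sqrt(2641713.3837) = 1625.3349

1625.3349 $/yr


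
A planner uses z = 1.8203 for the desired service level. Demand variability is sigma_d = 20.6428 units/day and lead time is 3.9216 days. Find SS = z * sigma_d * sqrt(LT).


sqrt(LT) = sqrt(3.9216) = 1.9803
SS = 1.8203 * 20.6428 * 1.9803 = 74.4120

74.4120 units


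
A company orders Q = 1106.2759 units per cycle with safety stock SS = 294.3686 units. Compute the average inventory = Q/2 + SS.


Q/2 = 553.1380
Avg = 553.1380 + 294.3686 = 847.5066

847.5066 units


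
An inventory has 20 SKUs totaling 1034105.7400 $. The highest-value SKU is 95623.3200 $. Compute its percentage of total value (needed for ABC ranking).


Top item = 95623.3200
Total = 1034105.7400
Percentage = 95623.3200 / 1034105.7400 * 100 = 9.2470

9.2470%


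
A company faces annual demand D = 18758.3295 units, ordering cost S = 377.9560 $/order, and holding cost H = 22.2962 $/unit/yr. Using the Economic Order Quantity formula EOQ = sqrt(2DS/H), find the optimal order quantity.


2*D*S = 2 * 18758.3295 * 377.9560 = 14179646.3690
2*D*S/H = 635966.9526
EOQ = sqrt(635966.9526) = 797.4754

797.4754 units


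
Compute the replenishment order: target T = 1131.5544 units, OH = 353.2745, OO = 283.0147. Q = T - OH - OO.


Inventory position = OH + OO = 353.2745 + 283.0147 = 636.2892
Q = 1131.5544 - 636.2892 = 495.2652

495.2652 units


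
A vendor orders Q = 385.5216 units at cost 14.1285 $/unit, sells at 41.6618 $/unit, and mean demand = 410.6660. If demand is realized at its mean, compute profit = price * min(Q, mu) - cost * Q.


Sales at mu = min(385.5216, 410.6660) = 385.5216
Revenue = 41.6618 * 385.5216 = 16061.5238
Total cost = 14.1285 * 385.5216 = 5446.8419
Profit = 16061.5238 - 5446.8419 = 10614.6819

10614.6819 $


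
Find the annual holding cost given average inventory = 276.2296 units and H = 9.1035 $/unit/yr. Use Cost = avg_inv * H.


Cost = 276.2296 * 9.1035 = 2514.6562

2514.6562 $/yr


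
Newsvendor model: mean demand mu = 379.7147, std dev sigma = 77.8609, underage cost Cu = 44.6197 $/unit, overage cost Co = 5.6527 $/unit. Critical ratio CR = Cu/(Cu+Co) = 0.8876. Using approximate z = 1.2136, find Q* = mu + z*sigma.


CR = Cu/(Cu+Co) = 44.6197/(44.6197+5.6527) = 0.8876
z = 1.2136
Q* = 379.7147 + 1.2136 * 77.8609 = 474.2067

474.2067 units


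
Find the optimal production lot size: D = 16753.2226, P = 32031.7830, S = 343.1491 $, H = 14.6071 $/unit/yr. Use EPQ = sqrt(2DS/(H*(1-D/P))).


1 - D/P = 1 - 0.5230 = 0.4770
H*(1-D/P) = 6.9673
2DS = 11497706.5146
EPQ = sqrt(1650235.3830) = 1284.6149

1284.6149 units


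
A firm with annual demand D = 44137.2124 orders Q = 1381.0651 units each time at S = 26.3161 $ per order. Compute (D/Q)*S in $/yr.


Number of orders = D/Q = 31.9588
Cost = 31.9588 * 26.3161 = 841.0315

841.0315 $/yr


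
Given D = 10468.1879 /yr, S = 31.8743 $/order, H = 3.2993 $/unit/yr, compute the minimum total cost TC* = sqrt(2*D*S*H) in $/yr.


2*D*S*H = 2201729.5338
TC* = sqrt(2201729.5338) = 1483.8226

1483.8226 $/yr


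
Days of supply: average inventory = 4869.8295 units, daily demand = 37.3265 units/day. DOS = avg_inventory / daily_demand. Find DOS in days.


DOS = 4869.8295 / 37.3265 = 130.4657

130.4657 days


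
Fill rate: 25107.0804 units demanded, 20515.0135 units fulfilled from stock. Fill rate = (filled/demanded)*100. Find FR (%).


FR = 20515.0135 / 25107.0804 * 100 = 81.7101

81.7101%


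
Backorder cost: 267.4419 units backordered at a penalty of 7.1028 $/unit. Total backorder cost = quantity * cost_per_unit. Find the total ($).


Total = 267.4419 * 7.1028 = 1899.5863

1899.5863 $


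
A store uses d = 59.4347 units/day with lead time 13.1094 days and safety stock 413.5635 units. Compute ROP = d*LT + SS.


d*LT = 59.4347 * 13.1094 = 779.1533
ROP = 779.1533 + 413.5635 = 1192.7168

1192.7168 units


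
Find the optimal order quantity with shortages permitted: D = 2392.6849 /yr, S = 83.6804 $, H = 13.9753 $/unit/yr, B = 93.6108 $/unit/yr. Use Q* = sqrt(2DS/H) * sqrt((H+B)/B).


sqrt(2DS/H) = 169.2735
sqrt((H+B)/B) = 1.0721
Q* = 169.2735 * 1.0721 = 181.4697

181.4697 units


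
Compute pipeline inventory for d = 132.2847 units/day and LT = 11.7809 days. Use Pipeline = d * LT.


Pipeline = 132.2847 * 11.7809 = 1558.4328

1558.4328 units


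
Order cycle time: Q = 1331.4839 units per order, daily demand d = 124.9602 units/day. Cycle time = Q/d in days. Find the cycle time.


Cycle = 1331.4839 / 124.9602 = 10.6553

10.6553 days


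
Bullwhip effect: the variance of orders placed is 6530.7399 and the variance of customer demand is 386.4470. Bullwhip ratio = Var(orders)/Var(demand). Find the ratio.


BW = 6530.7399 / 386.4470 = 16.8994

16.8994


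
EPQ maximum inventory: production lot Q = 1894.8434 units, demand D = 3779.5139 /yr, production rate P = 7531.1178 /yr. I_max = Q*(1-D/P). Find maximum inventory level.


D/P = 0.5019
1 - D/P = 0.4981
I_max = 1894.8434 * 0.4981 = 943.9106

943.9106 units


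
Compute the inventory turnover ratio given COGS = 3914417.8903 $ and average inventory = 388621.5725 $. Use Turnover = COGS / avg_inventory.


Turnover = 3914417.8903 / 388621.5725 = 10.0726

10.0726


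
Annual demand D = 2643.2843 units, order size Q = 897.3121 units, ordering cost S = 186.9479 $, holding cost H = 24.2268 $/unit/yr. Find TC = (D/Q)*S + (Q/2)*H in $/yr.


Ordering cost = D*S/Q = 550.7074
Holding cost = Q*H/2 = 10869.5004
TC = 550.7074 + 10869.5004 = 11420.2078

11420.2078 $/yr


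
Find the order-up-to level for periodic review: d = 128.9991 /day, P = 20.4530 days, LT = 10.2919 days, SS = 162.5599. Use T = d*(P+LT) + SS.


P + LT = 30.7449
d*(P+LT) = 128.9991 * 30.7449 = 3966.0644
T = 3966.0644 + 162.5599 = 4128.6243

4128.6243 units


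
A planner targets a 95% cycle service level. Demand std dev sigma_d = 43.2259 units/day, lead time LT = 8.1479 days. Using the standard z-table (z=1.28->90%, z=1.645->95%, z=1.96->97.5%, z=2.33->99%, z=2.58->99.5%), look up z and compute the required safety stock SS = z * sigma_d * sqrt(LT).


From the table, SL = 95% corresponds to z = 1.645
sqrt(LT) = sqrt(8.1479) = 2.8545
SS = 1.645 * 43.2259 * 2.8545 = 202.9704

202.9704 units


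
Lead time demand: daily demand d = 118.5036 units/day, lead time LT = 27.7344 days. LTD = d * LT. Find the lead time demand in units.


LTD = 118.5036 * 27.7344 = 3286.6262

3286.6262 units


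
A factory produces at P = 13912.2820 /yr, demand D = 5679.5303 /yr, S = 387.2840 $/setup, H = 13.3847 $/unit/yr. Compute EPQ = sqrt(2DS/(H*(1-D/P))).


1 - D/P = 1 - 0.4082 = 0.5918
H*(1-D/P) = 7.9205
2DS = 4399182.4254
EPQ = sqrt(555413.8242) = 745.2609

745.2609 units


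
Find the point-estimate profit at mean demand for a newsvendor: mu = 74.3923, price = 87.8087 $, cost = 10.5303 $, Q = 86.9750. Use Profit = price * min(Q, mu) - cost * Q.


Sales at mu = min(86.9750, 74.3923) = 74.3923
Revenue = 87.8087 * 74.3923 = 6532.2912
Total cost = 10.5303 * 86.9750 = 915.8728
Profit = 6532.2912 - 915.8728 = 5616.4183

5616.4183 $


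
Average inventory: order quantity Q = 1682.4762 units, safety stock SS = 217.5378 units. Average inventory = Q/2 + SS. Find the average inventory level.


Q/2 = 841.2381
Avg = 841.2381 + 217.5378 = 1058.7759

1058.7759 units


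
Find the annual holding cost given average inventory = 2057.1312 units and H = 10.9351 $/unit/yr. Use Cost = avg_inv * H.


Cost = 2057.1312 * 10.9351 = 22494.9354

22494.9354 $/yr


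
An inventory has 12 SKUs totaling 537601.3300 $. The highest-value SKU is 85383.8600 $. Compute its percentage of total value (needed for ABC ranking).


Top item = 85383.8600
Total = 537601.3300
Percentage = 85383.8600 / 537601.3300 * 100 = 15.8824

15.8824%


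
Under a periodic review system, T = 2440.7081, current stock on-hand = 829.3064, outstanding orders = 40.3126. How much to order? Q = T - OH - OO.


Inventory position = OH + OO = 829.3064 + 40.3126 = 869.6190
Q = 2440.7081 - 869.6190 = 1571.0891

1571.0891 units


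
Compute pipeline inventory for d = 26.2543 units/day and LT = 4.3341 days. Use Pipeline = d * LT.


Pipeline = 26.2543 * 4.3341 = 113.7888

113.7888 units


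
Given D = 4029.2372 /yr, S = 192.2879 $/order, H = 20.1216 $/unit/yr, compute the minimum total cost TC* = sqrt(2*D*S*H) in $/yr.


2*D*S*H = 31179367.3213
TC* = sqrt(31179367.3213) = 5583.8488

5583.8488 $/yr


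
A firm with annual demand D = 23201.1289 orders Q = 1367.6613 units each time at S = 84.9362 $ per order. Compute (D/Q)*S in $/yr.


Number of orders = D/Q = 16.9641
Cost = 16.9641 * 84.9362 = 1440.8653

1440.8653 $/yr


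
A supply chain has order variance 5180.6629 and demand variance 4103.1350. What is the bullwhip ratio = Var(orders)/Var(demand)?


BW = 5180.6629 / 4103.1350 = 1.2626

1.2626


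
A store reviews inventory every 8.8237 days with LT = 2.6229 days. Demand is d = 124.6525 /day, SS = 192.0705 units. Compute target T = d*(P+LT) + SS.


P + LT = 11.4466
d*(P+LT) = 124.6525 * 11.4466 = 1426.8473
T = 1426.8473 + 192.0705 = 1618.9178

1618.9178 units


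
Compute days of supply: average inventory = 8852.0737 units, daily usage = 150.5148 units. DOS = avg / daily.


DOS = 8852.0737 / 150.5148 = 58.8120

58.8120 days


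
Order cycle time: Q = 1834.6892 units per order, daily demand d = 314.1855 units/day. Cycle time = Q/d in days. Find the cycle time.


Cycle = 1834.6892 / 314.1855 = 5.8395

5.8395 days


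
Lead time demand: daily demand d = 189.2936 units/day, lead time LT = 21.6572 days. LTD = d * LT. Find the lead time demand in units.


LTD = 189.2936 * 21.6572 = 4099.5694

4099.5694 units


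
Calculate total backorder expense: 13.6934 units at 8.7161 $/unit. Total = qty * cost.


Total = 13.6934 * 8.7161 = 119.3530

119.3530 $


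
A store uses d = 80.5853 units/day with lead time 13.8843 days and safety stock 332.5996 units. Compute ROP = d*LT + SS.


d*LT = 80.5853 * 13.8843 = 1118.8705
ROP = 1118.8705 + 332.5996 = 1451.4701

1451.4701 units


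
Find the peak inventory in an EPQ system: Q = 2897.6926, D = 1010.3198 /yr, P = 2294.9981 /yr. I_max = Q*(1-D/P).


D/P = 0.4402
1 - D/P = 0.5598
I_max = 2897.6926 * 0.5598 = 1622.0505

1622.0505 units


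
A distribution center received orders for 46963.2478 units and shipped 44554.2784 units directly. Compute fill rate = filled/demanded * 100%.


FR = 44554.2784 / 46963.2478 * 100 = 94.8705

94.8705%


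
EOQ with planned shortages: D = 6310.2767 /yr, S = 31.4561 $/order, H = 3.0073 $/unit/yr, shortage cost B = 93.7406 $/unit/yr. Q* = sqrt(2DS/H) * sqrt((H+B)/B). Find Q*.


sqrt(2DS/H) = 363.3317
sqrt((H+B)/B) = 1.0159
Q* = 363.3317 * 1.0159 = 369.1137

369.1137 units


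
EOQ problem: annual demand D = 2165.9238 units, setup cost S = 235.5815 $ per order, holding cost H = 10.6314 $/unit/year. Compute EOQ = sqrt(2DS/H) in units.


2*D*S = 2 * 2165.9238 * 235.5815 = 1020503.1554
2*D*S/H = 95989.5362
EOQ = sqrt(95989.5362) = 309.8218

309.8218 units


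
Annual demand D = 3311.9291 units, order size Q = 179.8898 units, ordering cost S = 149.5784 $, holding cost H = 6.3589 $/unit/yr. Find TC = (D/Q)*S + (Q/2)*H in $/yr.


Ordering cost = D*S/Q = 2753.8696
Holding cost = Q*H/2 = 571.9506
TC = 2753.8696 + 571.9506 = 3325.8202

3325.8202 $/yr


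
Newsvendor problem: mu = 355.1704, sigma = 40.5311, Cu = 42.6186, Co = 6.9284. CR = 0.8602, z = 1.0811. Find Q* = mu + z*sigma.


CR = Cu/(Cu+Co) = 42.6186/(42.6186+6.9284) = 0.8602
z = 1.0811
Q* = 355.1704 + 1.0811 * 40.5311 = 398.9886

398.9886 units


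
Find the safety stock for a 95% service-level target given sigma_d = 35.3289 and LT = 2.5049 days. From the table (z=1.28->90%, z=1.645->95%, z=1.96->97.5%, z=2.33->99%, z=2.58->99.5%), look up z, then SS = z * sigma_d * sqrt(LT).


From the table, SL = 95% corresponds to z = 1.645
sqrt(LT) = sqrt(2.5049) = 1.5827
SS = 1.645 * 35.3289 * 1.5827 = 91.9795

91.9795 units


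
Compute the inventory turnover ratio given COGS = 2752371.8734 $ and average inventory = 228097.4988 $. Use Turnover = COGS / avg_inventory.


Turnover = 2752371.8734 / 228097.4988 = 12.0666

12.0666


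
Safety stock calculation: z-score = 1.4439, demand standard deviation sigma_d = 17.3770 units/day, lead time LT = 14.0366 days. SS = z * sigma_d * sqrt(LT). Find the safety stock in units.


sqrt(LT) = sqrt(14.0366) = 3.7465
SS = 1.4439 * 17.3770 * 3.7465 = 94.0033

94.0033 units


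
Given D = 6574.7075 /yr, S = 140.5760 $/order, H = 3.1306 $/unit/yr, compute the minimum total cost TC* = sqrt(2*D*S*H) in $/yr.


2*D*S*H = 5786889.5656
TC* = sqrt(5786889.5656) = 2405.5955

2405.5955 $/yr


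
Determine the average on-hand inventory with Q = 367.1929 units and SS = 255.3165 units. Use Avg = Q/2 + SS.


Q/2 = 183.5965
Avg = 183.5965 + 255.3165 = 438.9130

438.9130 units


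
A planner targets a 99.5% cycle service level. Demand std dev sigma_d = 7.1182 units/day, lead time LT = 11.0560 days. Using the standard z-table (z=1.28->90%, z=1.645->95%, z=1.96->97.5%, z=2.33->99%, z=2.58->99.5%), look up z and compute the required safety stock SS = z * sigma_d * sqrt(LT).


From the table, SL = 99.5% corresponds to z = 2.58
sqrt(LT) = sqrt(11.0560) = 3.3251
SS = 2.58 * 7.1182 * 3.3251 = 61.0645

61.0645 units


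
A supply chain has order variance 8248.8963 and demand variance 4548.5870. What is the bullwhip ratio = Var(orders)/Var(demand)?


BW = 8248.8963 / 4548.5870 = 1.8135

1.8135


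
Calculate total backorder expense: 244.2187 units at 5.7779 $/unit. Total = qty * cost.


Total = 244.2187 * 5.7779 = 1411.0712

1411.0712 $


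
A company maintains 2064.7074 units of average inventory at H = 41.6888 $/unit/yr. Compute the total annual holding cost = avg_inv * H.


Cost = 2064.7074 * 41.6888 = 86075.1739

86075.1739 $/yr


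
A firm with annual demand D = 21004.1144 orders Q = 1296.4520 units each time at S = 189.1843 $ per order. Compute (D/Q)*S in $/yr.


Number of orders = D/Q = 16.2012
Cost = 16.2012 * 189.1843 = 3065.0180

3065.0180 $/yr


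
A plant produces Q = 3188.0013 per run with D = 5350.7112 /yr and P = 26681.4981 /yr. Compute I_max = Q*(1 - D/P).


D/P = 0.2005
1 - D/P = 0.7995
I_max = 3188.0013 * 0.7995 = 2548.6791

2548.6791 units


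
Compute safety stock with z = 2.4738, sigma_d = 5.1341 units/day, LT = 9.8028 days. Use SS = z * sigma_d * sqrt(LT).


sqrt(LT) = sqrt(9.8028) = 3.1309
SS = 2.4738 * 5.1341 * 3.1309 = 39.7653

39.7653 units


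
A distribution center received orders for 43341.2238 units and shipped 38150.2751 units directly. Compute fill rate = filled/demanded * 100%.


FR = 38150.2751 / 43341.2238 * 100 = 88.0231

88.0231%


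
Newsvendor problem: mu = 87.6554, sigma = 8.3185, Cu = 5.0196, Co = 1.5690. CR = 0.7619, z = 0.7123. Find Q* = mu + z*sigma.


CR = Cu/(Cu+Co) = 5.0196/(5.0196+1.5690) = 0.7619
z = 0.7123
Q* = 87.6554 + 0.7123 * 8.3185 = 93.5807

93.5807 units


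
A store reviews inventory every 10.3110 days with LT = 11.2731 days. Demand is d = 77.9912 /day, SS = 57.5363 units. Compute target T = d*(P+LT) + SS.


P + LT = 21.5841
d*(P+LT) = 77.9912 * 21.5841 = 1683.3699
T = 1683.3699 + 57.5363 = 1740.9062

1740.9062 units


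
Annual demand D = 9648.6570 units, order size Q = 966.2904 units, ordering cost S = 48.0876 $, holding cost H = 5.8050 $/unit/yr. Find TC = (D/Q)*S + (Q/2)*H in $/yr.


Ordering cost = D*S/Q = 480.1670
Holding cost = Q*H/2 = 2804.6579
TC = 480.1670 + 2804.6579 = 3284.8249

3284.8249 $/yr


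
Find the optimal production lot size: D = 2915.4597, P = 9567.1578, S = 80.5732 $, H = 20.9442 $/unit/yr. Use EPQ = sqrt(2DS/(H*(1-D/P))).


1 - D/P = 1 - 0.3047 = 0.6953
H*(1-D/P) = 14.5617
2DS = 469815.8350
EPQ = sqrt(32263.7082) = 179.6210

179.6210 units


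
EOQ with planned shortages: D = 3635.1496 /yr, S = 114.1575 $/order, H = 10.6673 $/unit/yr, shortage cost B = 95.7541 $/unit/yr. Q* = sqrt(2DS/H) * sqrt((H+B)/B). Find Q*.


sqrt(2DS/H) = 278.9338
sqrt((H+B)/B) = 1.0542
Q* = 278.9338 * 1.0542 = 294.0606

294.0606 units


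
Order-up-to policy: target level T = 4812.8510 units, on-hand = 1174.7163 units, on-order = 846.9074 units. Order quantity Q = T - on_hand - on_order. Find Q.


Inventory position = OH + OO = 1174.7163 + 846.9074 = 2021.6237
Q = 4812.8510 - 2021.6237 = 2791.2273

2791.2273 units


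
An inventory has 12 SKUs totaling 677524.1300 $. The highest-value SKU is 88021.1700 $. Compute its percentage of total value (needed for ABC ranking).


Top item = 88021.1700
Total = 677524.1300
Percentage = 88021.1700 / 677524.1300 * 100 = 12.9916

12.9916%


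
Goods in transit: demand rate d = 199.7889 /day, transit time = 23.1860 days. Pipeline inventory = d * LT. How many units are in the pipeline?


Pipeline = 199.7889 * 23.1860 = 4632.3054

4632.3054 units


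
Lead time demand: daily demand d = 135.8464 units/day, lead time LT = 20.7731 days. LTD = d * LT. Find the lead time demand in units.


LTD = 135.8464 * 20.7731 = 2821.9509

2821.9509 units


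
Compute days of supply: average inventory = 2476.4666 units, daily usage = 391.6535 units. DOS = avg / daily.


DOS = 2476.4666 / 391.6535 = 6.3231

6.3231 days


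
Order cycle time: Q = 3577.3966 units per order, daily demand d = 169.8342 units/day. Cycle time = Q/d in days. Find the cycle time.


Cycle = 3577.3966 / 169.8342 = 21.0641

21.0641 days


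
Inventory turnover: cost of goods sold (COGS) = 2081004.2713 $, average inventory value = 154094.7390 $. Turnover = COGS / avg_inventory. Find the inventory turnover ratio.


Turnover = 2081004.2713 / 154094.7390 = 13.5047

13.5047


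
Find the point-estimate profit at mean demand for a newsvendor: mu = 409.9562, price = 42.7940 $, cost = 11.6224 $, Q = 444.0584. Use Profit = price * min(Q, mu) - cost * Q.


Sales at mu = min(444.0584, 409.9562) = 409.9562
Revenue = 42.7940 * 409.9562 = 17543.6656
Total cost = 11.6224 * 444.0584 = 5161.0243
Profit = 17543.6656 - 5161.0243 = 12382.6413

12382.6413 $


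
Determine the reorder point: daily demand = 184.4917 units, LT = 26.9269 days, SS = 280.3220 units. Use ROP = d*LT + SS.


d*LT = 184.4917 * 26.9269 = 4967.7896
ROP = 4967.7896 + 280.3220 = 5248.1116

5248.1116 units


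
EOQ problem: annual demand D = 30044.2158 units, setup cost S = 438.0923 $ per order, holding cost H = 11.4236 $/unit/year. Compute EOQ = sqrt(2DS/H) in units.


2*D*S = 2 * 30044.2158 * 438.0923 = 26324279.2030
2*D*S/H = 2304376.8342
EOQ = sqrt(2304376.8342) = 1518.0174

1518.0174 units


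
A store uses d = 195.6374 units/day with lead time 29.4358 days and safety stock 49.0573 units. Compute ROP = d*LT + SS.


d*LT = 195.6374 * 29.4358 = 5758.7434
ROP = 5758.7434 + 49.0573 = 5807.8007

5807.8007 units


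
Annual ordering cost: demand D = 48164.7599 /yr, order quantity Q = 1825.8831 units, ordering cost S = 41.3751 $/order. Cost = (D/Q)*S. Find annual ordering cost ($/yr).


Number of orders = D/Q = 26.3789
Cost = 26.3789 * 41.3751 = 1091.4290

1091.4290 $/yr


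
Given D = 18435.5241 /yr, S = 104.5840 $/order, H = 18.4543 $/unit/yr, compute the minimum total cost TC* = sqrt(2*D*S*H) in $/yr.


2*D*S*H = 71162026.7796
TC* = sqrt(71162026.7796) = 8435.7588

8435.7588 $/yr


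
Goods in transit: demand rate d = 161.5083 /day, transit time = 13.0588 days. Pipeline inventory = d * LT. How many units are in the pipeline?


Pipeline = 161.5083 * 13.0588 = 2109.1046

2109.1046 units


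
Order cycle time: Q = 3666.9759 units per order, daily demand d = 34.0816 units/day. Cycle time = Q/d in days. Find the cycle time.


Cycle = 3666.9759 / 34.0816 = 107.5940

107.5940 days


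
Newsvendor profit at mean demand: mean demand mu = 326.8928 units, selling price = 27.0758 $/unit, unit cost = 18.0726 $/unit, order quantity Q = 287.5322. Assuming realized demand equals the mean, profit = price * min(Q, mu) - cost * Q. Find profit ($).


Sales at mu = min(287.5322, 326.8928) = 287.5322
Revenue = 27.0758 * 287.5322 = 7785.1643
Total cost = 18.0726 * 287.5322 = 5196.4544
Profit = 7785.1643 - 5196.4544 = 2588.7099

2588.7099 $


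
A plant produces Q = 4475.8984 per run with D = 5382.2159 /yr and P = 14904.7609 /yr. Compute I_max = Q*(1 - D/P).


D/P = 0.3611
1 - D/P = 0.6389
I_max = 4475.8984 * 0.6389 = 2859.6194

2859.6194 units


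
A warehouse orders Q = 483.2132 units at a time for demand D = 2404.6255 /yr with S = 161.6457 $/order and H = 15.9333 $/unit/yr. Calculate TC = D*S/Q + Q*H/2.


Ordering cost = D*S/Q = 804.4014
Holding cost = Q*H/2 = 3849.5904
TC = 804.4014 + 3849.5904 = 4653.9918

4653.9918 $/yr


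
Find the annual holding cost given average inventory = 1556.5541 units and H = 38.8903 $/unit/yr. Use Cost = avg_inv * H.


Cost = 1556.5541 * 38.8903 = 60534.8559

60534.8559 $/yr


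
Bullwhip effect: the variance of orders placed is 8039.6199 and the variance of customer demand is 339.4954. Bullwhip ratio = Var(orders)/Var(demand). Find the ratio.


BW = 8039.6199 / 339.4954 = 23.6811

23.6811


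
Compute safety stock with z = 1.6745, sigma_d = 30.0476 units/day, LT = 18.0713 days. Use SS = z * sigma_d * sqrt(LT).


sqrt(LT) = sqrt(18.0713) = 4.2510
SS = 1.6745 * 30.0476 * 4.2510 = 213.8896

213.8896 units


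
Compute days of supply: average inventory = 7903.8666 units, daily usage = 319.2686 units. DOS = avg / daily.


DOS = 7903.8666 / 319.2686 = 24.7562

24.7562 days


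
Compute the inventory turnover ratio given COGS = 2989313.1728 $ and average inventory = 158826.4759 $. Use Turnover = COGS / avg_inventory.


Turnover = 2989313.1728 / 158826.4759 = 18.8213

18.8213


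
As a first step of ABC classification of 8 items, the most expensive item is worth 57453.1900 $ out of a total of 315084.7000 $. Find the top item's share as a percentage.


Top item = 57453.1900
Total = 315084.7000
Percentage = 57453.1900 / 315084.7000 * 100 = 18.2342

18.2342%


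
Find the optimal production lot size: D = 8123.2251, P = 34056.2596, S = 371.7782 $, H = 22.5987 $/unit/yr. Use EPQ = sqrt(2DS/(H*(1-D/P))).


1 - D/P = 1 - 0.2385 = 0.7615
H*(1-D/P) = 17.2084
2DS = 6040076.0117
EPQ = sqrt(350996.3151) = 592.4494

592.4494 units


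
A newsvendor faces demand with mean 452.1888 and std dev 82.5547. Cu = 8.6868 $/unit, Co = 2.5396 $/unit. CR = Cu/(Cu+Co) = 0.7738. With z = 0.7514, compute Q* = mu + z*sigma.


CR = Cu/(Cu+Co) = 8.6868/(8.6868+2.5396) = 0.7738
z = 0.7514
Q* = 452.1888 + 0.7514 * 82.5547 = 514.2204

514.2204 units


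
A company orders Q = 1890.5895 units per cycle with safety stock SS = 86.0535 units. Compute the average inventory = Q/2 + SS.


Q/2 = 945.2948
Avg = 945.2948 + 86.0535 = 1031.3483

1031.3483 units


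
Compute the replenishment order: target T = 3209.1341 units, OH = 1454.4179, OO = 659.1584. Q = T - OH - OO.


Inventory position = OH + OO = 1454.4179 + 659.1584 = 2113.5763
Q = 3209.1341 - 2113.5763 = 1095.5578

1095.5578 units


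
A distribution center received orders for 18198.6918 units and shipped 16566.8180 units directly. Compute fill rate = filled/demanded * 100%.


FR = 16566.8180 / 18198.6918 * 100 = 91.0330

91.0330%


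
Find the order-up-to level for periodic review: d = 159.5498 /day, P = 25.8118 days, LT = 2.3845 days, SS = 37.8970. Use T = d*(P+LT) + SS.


P + LT = 28.1963
d*(P+LT) = 159.5498 * 28.1963 = 4498.7140
T = 4498.7140 + 37.8970 = 4536.6110

4536.6110 units


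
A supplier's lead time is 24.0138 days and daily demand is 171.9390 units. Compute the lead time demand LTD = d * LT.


LTD = 171.9390 * 24.0138 = 4128.9088

4128.9088 units


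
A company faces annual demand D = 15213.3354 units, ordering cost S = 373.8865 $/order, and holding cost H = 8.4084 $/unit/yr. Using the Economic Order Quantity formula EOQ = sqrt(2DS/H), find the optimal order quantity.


2*D*S = 2 * 15213.3354 * 373.8865 = 11376121.4521
2*D*S/H = 1352947.2256
EOQ = sqrt(1352947.2256) = 1163.1626

1163.1626 units


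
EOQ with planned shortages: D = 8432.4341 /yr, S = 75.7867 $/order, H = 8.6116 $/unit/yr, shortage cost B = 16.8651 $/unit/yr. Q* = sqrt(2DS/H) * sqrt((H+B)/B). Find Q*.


sqrt(2DS/H) = 385.2530
sqrt((H+B)/B) = 1.2291
Q* = 385.2530 * 1.2291 = 473.5035

473.5035 units


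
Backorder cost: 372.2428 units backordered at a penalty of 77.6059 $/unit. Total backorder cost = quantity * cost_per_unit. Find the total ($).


Total = 372.2428 * 77.6059 = 28888.2375

28888.2375 $


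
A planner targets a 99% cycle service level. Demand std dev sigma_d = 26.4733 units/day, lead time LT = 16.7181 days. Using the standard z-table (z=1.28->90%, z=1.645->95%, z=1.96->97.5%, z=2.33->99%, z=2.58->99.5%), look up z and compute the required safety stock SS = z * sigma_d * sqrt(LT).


From the table, SL = 99% corresponds to z = 2.33
sqrt(LT) = sqrt(16.7181) = 4.0888
SS = 2.33 * 26.4733 * 4.0888 = 252.2072

252.2072 units


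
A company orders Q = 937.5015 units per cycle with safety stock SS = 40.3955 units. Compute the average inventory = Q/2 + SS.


Q/2 = 468.7507
Avg = 468.7507 + 40.3955 = 509.1463

509.1463 units


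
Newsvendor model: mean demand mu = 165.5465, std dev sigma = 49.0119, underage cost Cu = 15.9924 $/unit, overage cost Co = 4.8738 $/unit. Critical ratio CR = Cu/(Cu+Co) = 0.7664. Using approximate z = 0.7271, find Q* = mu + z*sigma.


CR = Cu/(Cu+Co) = 15.9924/(15.9924+4.8738) = 0.7664
z = 0.7271
Q* = 165.5465 + 0.7271 * 49.0119 = 201.1831

201.1831 units


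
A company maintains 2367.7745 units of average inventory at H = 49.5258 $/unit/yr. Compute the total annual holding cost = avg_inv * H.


Cost = 2367.7745 * 49.5258 = 117265.9263

117265.9263 $/yr


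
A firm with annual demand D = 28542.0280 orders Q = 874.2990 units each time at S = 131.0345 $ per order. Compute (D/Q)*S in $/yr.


Number of orders = D/Q = 32.6456
Cost = 32.6456 * 131.0345 = 4277.7018

4277.7018 $/yr


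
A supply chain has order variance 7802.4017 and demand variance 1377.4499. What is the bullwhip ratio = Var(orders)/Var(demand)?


BW = 7802.4017 / 1377.4499 = 5.6644

5.6644


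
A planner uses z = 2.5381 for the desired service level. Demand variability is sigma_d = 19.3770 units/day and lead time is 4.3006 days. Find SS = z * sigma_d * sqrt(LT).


sqrt(LT) = sqrt(4.3006) = 2.0738
SS = 2.5381 * 19.3770 * 2.0738 = 101.9905

101.9905 units


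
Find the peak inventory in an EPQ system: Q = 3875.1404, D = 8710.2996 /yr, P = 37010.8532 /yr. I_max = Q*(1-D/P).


D/P = 0.2353
1 - D/P = 0.7647
I_max = 3875.1404 * 0.7647 = 2963.1475

2963.1475 units


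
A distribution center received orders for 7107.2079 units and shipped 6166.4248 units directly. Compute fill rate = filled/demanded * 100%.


FR = 6166.4248 / 7107.2079 * 100 = 86.7630

86.7630%


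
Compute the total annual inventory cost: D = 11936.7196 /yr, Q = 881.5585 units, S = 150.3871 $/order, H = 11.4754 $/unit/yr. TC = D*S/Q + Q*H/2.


Ordering cost = D*S/Q = 2036.3126
Holding cost = Q*H/2 = 5058.1182
TC = 2036.3126 + 5058.1182 = 7094.4308

7094.4308 $/yr


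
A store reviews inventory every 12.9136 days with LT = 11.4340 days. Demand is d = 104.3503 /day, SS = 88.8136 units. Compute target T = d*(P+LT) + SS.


P + LT = 24.3476
d*(P+LT) = 104.3503 * 24.3476 = 2540.6794
T = 2540.6794 + 88.8136 = 2629.4930

2629.4930 units


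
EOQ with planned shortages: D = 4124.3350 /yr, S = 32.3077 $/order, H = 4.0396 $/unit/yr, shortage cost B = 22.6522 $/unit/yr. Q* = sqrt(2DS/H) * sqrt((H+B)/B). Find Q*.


sqrt(2DS/H) = 256.8478
sqrt((H+B)/B) = 1.0855
Q* = 256.8478 * 1.0855 = 278.8108

278.8108 units


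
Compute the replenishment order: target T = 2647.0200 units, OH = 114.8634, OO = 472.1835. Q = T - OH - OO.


Inventory position = OH + OO = 114.8634 + 472.1835 = 587.0469
Q = 2647.0200 - 587.0469 = 2059.9731

2059.9731 units


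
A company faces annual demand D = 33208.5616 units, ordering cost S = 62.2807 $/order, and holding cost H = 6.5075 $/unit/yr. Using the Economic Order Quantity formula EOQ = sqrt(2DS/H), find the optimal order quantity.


2*D*S = 2 * 33208.5616 * 62.2807 = 4136504.9249
2*D*S/H = 635651.9285
EOQ = sqrt(635651.9285) = 797.2778

797.2778 units


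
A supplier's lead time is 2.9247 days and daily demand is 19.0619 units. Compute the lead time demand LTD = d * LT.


LTD = 19.0619 * 2.9247 = 55.7503

55.7503 units


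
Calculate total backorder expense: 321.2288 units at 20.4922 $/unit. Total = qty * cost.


Total = 321.2288 * 20.4922 = 6582.6848

6582.6848 $


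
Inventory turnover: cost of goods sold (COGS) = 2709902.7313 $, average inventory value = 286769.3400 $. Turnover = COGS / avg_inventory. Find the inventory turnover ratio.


Turnover = 2709902.7313 / 286769.3400 = 9.4498

9.4498


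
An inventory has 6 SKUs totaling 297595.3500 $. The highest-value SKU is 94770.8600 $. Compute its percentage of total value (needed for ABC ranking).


Top item = 94770.8600
Total = 297595.3500
Percentage = 94770.8600 / 297595.3500 * 100 = 31.8455

31.8455%


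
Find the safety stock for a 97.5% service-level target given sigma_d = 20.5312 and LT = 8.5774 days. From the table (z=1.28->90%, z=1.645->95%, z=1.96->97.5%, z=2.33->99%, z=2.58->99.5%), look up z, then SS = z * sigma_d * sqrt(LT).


From the table, SL = 97.5% corresponds to z = 1.96
sqrt(LT) = sqrt(8.5774) = 2.9287
SS = 1.96 * 20.5312 * 2.9287 = 117.8551

117.8551 units


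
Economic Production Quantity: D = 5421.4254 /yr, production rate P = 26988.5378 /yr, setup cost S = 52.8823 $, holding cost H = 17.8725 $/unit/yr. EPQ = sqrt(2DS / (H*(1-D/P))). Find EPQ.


1 - D/P = 1 - 0.2009 = 0.7991
H*(1-D/P) = 14.2823
2DS = 573394.8889
EPQ = sqrt(40147.2559) = 200.3678

200.3678 units


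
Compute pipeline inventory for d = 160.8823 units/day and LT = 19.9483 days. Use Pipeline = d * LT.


Pipeline = 160.8823 * 19.9483 = 3209.3284

3209.3284 units


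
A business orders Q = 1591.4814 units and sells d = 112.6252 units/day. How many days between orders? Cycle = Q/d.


Cycle = 1591.4814 / 112.6252 = 14.1308

14.1308 days


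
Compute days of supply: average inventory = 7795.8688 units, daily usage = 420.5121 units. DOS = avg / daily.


DOS = 7795.8688 / 420.5121 = 18.5390

18.5390 days


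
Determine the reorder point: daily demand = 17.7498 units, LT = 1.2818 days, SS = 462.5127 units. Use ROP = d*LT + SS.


d*LT = 17.7498 * 1.2818 = 22.7517
ROP = 22.7517 + 462.5127 = 485.2644

485.2644 units


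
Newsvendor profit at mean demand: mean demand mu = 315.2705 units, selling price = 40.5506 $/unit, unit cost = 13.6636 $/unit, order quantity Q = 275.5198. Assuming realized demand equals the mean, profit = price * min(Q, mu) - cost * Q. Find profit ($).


Sales at mu = min(275.5198, 315.2705) = 275.5198
Revenue = 40.5506 * 275.5198 = 11172.4932
Total cost = 13.6636 * 275.5198 = 3764.5923
Profit = 11172.4932 - 3764.5923 = 7407.9009

7407.9009 $


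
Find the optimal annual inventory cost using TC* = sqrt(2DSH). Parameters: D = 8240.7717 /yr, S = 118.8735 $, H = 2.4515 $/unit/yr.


2*D*S*H = 4803024.7641
TC* = sqrt(4803024.7641) = 2191.5804

2191.5804 $/yr


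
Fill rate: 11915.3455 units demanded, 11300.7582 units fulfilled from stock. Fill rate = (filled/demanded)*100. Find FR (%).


FR = 11300.7582 / 11915.3455 * 100 = 94.8421

94.8421%


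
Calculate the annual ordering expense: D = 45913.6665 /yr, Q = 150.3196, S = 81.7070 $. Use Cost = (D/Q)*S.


Number of orders = D/Q = 305.4403
Cost = 305.4403 * 81.7070 = 24956.6121

24956.6121 $/yr


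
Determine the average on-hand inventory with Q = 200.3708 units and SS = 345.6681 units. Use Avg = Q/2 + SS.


Q/2 = 100.1854
Avg = 100.1854 + 345.6681 = 445.8535

445.8535 units


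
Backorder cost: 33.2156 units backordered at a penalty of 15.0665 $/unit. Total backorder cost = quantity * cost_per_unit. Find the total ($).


Total = 33.2156 * 15.0665 = 500.4428

500.4428 $


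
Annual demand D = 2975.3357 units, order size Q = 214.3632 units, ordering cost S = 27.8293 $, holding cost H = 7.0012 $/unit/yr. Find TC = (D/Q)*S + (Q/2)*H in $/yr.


Ordering cost = D*S/Q = 386.2674
Holding cost = Q*H/2 = 750.3998
TC = 386.2674 + 750.3998 = 1136.6672

1136.6672 $/yr


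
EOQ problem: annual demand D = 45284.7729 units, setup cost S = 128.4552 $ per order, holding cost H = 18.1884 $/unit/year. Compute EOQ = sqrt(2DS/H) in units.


2*D*S = 2 * 45284.7729 * 128.4552 = 11634129.1196
2*D*S/H = 639645.5499
EOQ = sqrt(639645.5499) = 799.7784

799.7784 units


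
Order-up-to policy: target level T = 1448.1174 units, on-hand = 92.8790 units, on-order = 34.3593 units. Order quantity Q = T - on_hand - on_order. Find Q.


Inventory position = OH + OO = 92.8790 + 34.3593 = 127.2383
Q = 1448.1174 - 127.2383 = 1320.8791

1320.8791 units


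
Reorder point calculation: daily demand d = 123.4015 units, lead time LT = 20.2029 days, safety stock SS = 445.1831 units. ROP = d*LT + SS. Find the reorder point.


d*LT = 123.4015 * 20.2029 = 2493.0682
ROP = 2493.0682 + 445.1831 = 2938.2513

2938.2513 units


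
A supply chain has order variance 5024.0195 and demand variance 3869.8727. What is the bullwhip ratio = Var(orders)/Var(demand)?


BW = 5024.0195 / 3869.8727 = 1.2982

1.2982


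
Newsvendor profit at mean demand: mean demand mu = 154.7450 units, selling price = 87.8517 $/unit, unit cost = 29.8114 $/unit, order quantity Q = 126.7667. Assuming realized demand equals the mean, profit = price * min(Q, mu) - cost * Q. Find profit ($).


Sales at mu = min(126.7667, 154.7450) = 126.7667
Revenue = 87.8517 * 126.7667 = 11136.6701
Total cost = 29.8114 * 126.7667 = 3779.0928
Profit = 11136.6701 - 3779.0928 = 7357.5773

7357.5773 $


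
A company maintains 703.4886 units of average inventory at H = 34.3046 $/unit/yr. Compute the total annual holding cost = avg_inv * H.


Cost = 703.4886 * 34.3046 = 24132.8950

24132.8950 $/yr


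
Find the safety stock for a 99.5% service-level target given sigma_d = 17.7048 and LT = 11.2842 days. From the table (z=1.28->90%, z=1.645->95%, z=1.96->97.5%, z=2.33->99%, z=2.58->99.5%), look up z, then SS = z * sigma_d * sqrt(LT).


From the table, SL = 99.5% corresponds to z = 2.58
sqrt(LT) = sqrt(11.2842) = 3.3592
SS = 2.58 * 17.7048 * 3.3592 = 153.4427

153.4427 units


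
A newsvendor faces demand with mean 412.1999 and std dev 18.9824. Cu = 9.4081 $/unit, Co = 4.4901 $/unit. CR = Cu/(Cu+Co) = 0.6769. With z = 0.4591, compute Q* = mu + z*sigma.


CR = Cu/(Cu+Co) = 9.4081/(9.4081+4.4901) = 0.6769
z = 0.4591
Q* = 412.1999 + 0.4591 * 18.9824 = 420.9147

420.9147 units


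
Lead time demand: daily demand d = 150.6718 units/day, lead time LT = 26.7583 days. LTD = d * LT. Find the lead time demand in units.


LTD = 150.6718 * 26.7583 = 4031.7212

4031.7212 units


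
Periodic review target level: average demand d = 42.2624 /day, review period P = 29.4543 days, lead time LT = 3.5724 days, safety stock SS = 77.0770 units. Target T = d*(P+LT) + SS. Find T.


P + LT = 33.0267
d*(P+LT) = 42.2624 * 33.0267 = 1395.7876
T = 1395.7876 + 77.0770 = 1472.8646

1472.8646 units


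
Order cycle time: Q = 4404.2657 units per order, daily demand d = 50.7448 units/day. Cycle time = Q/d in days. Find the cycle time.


Cycle = 4404.2657 / 50.7448 = 86.7925

86.7925 days


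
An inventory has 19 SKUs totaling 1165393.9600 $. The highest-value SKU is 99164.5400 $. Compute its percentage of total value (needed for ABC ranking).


Top item = 99164.5400
Total = 1165393.9600
Percentage = 99164.5400 / 1165393.9600 * 100 = 8.5091

8.5091%


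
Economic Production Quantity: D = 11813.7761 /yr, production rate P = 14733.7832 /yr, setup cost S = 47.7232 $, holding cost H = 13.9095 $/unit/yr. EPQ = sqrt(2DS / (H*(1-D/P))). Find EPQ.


1 - D/P = 1 - 0.8018 = 0.1982
H*(1-D/P) = 2.7566
2DS = 1127582.3992
EPQ = sqrt(409041.2784) = 639.5633

639.5633 units


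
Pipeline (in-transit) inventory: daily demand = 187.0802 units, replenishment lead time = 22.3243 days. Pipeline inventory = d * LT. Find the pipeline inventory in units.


Pipeline = 187.0802 * 22.3243 = 4176.4345

4176.4345 units


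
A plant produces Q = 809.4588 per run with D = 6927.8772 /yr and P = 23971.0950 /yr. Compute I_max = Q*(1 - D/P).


D/P = 0.2890
1 - D/P = 0.7110
I_max = 809.4588 * 0.7110 = 575.5174

575.5174 units


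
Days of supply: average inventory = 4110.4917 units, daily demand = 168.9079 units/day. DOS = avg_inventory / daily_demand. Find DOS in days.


DOS = 4110.4917 / 168.9079 = 24.3357

24.3357 days


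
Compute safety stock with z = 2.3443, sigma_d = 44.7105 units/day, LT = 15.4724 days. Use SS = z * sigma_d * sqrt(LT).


sqrt(LT) = sqrt(15.4724) = 3.9335
SS = 2.3443 * 44.7105 * 3.9335 = 412.2888

412.2888 units


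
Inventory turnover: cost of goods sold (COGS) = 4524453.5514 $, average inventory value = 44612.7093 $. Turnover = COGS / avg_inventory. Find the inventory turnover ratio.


Turnover = 4524453.5514 / 44612.7093 = 101.4162

101.4162


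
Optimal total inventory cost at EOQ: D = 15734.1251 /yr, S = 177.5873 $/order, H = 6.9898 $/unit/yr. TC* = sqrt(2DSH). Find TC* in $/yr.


2*D*S*H = 39061529.8330
TC* = sqrt(39061529.8330) = 6249.9224

6249.9224 $/yr


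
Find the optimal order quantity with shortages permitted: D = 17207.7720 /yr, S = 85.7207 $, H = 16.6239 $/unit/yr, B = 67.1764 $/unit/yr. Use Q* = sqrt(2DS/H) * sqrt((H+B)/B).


sqrt(2DS/H) = 421.2634
sqrt((H+B)/B) = 1.1169
Q* = 421.2634 * 1.1169 = 470.5092

470.5092 units


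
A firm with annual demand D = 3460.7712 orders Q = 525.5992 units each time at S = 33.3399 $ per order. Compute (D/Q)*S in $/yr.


Number of orders = D/Q = 6.5844
Cost = 6.5844 * 33.3399 = 219.5242

219.5242 $/yr


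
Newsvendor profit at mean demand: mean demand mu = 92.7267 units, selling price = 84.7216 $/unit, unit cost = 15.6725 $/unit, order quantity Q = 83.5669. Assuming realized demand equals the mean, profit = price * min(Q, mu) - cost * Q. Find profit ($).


Sales at mu = min(83.5669, 92.7267) = 83.5669
Revenue = 84.7216 * 83.5669 = 7079.9215
Total cost = 15.6725 * 83.5669 = 1309.7022
Profit = 7079.9215 - 1309.7022 = 5770.2192

5770.2192 $
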